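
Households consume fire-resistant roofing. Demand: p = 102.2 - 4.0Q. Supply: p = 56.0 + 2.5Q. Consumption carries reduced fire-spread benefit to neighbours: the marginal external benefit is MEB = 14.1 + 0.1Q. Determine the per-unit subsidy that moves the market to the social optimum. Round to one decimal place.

Social marginal benefit = demand + MEB = 116.3 - 3.9Q.
Set SMB = MC: 116.3 - 3.9Q = 56.0 + 2.5Q → Q* = 9.4219.
The Pigouvian subsidy equals MEB at Q*: 14.1 + 0.1×9.4219 = 15.0422.

subsidy = 15.0 per unit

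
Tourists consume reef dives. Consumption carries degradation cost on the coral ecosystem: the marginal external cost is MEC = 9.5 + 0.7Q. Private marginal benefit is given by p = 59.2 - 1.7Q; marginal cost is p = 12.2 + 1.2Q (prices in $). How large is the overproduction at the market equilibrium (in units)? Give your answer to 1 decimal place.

Market equilibrium (private): 12.2 + 1.2Q = 59.2 - 1.7Q → Q_m = 16.2069.
Social marginal benefit = demand − MEC = 49.7 - 2.4Q.
Set SMB = MC: 49.7 - 2.4Q = 12.2 + 1.2Q → Q* = 10.4167.
Gap = |16.2069 − 10.4167| = 5.7902.

5.8 units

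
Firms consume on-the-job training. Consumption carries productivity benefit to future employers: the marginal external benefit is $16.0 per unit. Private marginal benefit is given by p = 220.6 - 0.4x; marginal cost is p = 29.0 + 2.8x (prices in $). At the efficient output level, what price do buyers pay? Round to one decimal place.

Social marginal benefit = demand + MEB = 236.6 - 0.4x.
Set SMB = MC: 236.6 - 0.4x = 29.0 + 2.8x → x* = 64.8750.
Consumer price on the demand curve at x*: 220.6 − 0.4×64.8750 = 194.6500.

P = $194.7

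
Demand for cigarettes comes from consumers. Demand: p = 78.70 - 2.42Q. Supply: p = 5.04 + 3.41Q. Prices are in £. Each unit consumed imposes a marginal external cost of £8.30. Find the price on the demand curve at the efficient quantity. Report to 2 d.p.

Social marginal benefit = demand − MEC = 70.40 - 2.42Q.
Set SMB = MC: 70.40 - 2.42Q = 5.04 + 3.41Q → Q* = 11.2110.
Consumer price on the demand curve at Q*: 78.70 − 2.42×11.2110 = 51.5694.

P = £51.57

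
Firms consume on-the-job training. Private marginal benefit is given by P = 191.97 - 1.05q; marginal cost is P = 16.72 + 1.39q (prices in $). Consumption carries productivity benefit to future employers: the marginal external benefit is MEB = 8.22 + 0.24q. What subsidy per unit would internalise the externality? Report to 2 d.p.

Social marginal benefit = demand + MEB = 200.19 - 0.81q.
Set SMB = MC: 200.19 - 0.81q = 16.72 + 1.39q → q* = 83.3955.
The Pigouvian subsidy equals MEB at q*: 8.22 + 0.24×83.3955 = 28.2349.

subsidy = $28.23 per unit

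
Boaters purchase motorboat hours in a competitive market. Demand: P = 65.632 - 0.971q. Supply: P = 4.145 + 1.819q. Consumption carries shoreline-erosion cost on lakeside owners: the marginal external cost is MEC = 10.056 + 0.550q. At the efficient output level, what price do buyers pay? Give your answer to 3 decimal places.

Social marginal benefit = demand − MEC = 55.576 - 1.521q.
Set SMB = MC: 55.576 - 1.521q = 4.145 + 1.819q → q* = 15.3985.
Consumer price on the demand curve at q*: 65.632 − 0.971×15.3985 = 50.6801.

P = 50.680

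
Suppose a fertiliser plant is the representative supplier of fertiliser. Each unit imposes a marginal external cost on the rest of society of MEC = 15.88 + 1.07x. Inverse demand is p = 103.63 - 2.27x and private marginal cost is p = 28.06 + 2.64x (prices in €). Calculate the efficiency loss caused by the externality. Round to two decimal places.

Market equilibrium (private): 28.06 + 2.64x = 103.63 - 2.27x → x_m = 15.3910.
Social marginal cost = private MC + MEC = 43.94 + 3.71x.
Set SMC = demand: 43.94 + 3.71x = 103.63 - 2.27x → x* = 9.9816.
Between x* and x_m the wedge SMC − demand runs linearly from 0 to MEC(x_m), so the loss is a triangle.
DWL = ½ × 5.4094 × 32.3484 = 87.4927.

DWL = €87.49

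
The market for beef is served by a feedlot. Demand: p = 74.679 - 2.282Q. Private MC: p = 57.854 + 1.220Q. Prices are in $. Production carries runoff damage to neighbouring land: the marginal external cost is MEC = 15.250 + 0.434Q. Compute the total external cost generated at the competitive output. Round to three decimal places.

$78.276

Market equilibrium (private): 57.854 + 1.220Q = 74.679 - 2.282Q → Q_m = 4.8044.
Total external cost = ∫₀^{Q_m} (15.250 + 0.434Q) dQ = 15.250×4.8044 + ½×0.434×4.8044² = 78.2760.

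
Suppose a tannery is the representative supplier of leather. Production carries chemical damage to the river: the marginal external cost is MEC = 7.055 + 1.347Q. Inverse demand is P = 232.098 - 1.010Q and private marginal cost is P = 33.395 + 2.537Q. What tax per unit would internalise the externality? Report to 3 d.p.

Social marginal cost = private MC + MEC = 40.450 + 3.884Q.
Set SMC = demand: 40.450 + 3.884Q = 232.098 - 1.010Q → Q* = 39.1598.
The Pigouvian tax equals MEC at Q*: 7.055 + 1.347×39.1598 = 59.8033.

tax = 59.803 per unit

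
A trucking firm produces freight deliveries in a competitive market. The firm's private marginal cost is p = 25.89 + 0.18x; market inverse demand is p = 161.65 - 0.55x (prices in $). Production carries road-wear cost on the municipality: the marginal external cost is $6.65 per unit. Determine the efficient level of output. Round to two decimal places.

x* = 176.86

Social marginal cost = private MC + MEC = 32.54 + 0.18x.
Set SMC = demand: 32.54 + 0.18x = 161.65 - 0.55x → x* = 176.8630.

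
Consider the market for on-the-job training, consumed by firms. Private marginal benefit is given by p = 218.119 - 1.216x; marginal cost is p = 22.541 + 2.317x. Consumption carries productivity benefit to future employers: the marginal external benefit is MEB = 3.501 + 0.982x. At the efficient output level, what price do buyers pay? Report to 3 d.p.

P = 123.223

Social marginal benefit = demand + MEB = 221.620 - 0.234x.
Set SMB = MC: 221.620 - 0.234x = 22.541 + 2.317x → x* = 78.0396.
Consumer price on the demand curve at x*: 218.119 − 1.216×78.0396 = 123.2228.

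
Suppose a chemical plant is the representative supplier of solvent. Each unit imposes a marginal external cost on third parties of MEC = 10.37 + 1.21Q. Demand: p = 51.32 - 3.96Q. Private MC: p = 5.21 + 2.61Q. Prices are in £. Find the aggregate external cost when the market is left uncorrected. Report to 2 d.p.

Market equilibrium (private): 5.21 + 2.61Q = 51.32 - 3.96Q → Q_m = 7.0183.
Total external cost = ∫₀^{Q_m} (10.37 + 1.21Q) dQ = 10.37×7.0183 + ½×1.21×7.0183² = 102.5800.

£102.58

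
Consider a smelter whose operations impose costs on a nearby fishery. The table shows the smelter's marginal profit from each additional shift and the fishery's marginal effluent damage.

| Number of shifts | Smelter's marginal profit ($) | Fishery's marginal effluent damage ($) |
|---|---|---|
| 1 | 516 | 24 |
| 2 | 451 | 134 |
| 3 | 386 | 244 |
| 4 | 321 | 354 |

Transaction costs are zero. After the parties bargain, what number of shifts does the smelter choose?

3

Bargaining reaches the level where marginal profit last exceeds marginal effluent damage.
That holds through level 3 (386 ≥ 244) but not at 4 (321 < 354).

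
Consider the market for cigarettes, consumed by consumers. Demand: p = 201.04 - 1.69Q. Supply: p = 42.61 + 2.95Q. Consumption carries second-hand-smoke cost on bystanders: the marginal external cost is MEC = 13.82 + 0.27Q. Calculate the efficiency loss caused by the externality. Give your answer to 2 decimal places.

DWL = 54.05

Market equilibrium (private): 42.61 + 2.95Q = 201.04 - 1.69Q → Q_m = 34.1444.
Social marginal benefit = demand − MEC = 187.22 - 1.96Q.
Set SMB = MC: 187.22 - 1.96Q = 42.61 + 2.95Q → Q* = 29.4521.
The welfare-loss triangle has base |Q_m − Q*| and height MEC(Q_m) (the vertical gap between SMB and MC is zero at Q* and MEC at Q_m).
DWL = ½ × 4.6923 × 23.0390 = 54.0529.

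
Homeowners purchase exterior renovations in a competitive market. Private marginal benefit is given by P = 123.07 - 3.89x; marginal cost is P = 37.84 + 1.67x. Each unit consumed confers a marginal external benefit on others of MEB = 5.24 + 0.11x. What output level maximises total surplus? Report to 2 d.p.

Social marginal benefit = demand + MEB = 128.31 - 3.78x.
Set SMB = MC: 128.31 - 3.78x = 37.84 + 1.67x → x* = 16.6000.

x* = 16.60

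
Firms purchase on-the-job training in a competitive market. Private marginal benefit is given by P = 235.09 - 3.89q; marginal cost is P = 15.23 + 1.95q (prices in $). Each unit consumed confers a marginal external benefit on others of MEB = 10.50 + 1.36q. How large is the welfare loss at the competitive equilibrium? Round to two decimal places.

DWL = $424.88

Market equilibrium (private): 15.23 + 1.95q = 235.09 - 3.89q → q_m = 37.6473.
Social marginal benefit = demand + MEB = 245.59 - 2.53q.
Set SMB = MC: 245.59 - 2.53q = 15.23 + 1.95q → q* = 51.4196.
Height of the DWL triangle at q_m is SMB(q_m) − MC(q_m) = MEB(q_m) = 61.7003.
DWL = ½ × 13.7723 × 61.7003 = 424.8775.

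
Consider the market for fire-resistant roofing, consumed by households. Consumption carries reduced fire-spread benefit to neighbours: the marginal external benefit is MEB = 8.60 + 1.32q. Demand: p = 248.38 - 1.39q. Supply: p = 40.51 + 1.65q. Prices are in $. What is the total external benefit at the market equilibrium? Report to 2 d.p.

Market equilibrium (private): 40.51 + 1.65q = 248.38 - 1.39q → q_m = 68.3783.
Total external benefit = ∫₀^{q_m} (8.60 + 1.32q) dq = 8.60×68.3783 + ½×1.32×68.3783² = 3673.9440.

$3673.94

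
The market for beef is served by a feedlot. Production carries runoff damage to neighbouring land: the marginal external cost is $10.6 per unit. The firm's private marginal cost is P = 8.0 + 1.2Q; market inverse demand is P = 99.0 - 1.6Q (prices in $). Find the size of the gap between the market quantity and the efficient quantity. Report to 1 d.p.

Market equilibrium (private): 8.0 + 1.2Q = 99.0 - 1.6Q → Q_m = 32.5000.
Social marginal cost = private MC + MEC = 18.6 + 1.2Q.
Set SMC = demand: 18.6 + 1.2Q = 99.0 - 1.6Q → Q* = 28.7143.
Gap = |32.5000 − 28.7143| = 3.7857.

3.8 units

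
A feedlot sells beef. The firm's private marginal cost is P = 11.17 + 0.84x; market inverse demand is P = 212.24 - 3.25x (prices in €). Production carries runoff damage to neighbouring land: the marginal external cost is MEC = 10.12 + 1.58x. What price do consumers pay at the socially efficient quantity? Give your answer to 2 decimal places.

P = €102.79

Social marginal cost = private MC + MEC = 21.29 + 2.42x.
Set SMC = demand: 21.29 + 2.42x = 212.24 - 3.25x → x* = 33.6772.
Consumer price on the demand curve at x*: 212.24 − 3.25×33.6772 = 102.7891.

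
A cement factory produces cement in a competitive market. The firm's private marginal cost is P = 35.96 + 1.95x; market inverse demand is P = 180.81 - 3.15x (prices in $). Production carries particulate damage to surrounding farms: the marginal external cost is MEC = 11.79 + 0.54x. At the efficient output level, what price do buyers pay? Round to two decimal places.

Social marginal cost = private MC + MEC = 47.75 + 2.49x.
Set SMC = demand: 47.75 + 2.49x = 180.81 - 3.15x → x* = 23.5922.
Consumer price on the demand curve at x*: 180.81 − 3.15×23.5922 = 106.4946.

P = $106.49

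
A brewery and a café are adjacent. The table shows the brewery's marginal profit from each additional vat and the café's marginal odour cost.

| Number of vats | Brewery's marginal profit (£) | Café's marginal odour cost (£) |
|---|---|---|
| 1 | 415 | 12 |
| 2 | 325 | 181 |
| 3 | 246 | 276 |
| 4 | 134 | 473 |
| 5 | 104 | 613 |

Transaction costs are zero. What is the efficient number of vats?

2

Bargaining reaches the level where marginal profit last exceeds marginal odour cost.
That holds through level 2 (325 ≥ 181) but not at 3 (246 < 276).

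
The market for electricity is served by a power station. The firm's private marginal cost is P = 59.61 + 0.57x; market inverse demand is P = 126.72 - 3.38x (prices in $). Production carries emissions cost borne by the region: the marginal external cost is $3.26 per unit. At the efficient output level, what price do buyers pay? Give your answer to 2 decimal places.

P = $72.08

Social marginal cost = private MC + MEC = 62.87 + 0.57x.
Set SMC = demand: 62.87 + 0.57x = 126.72 - 3.38x → x* = 16.1646.
Consumer price on the demand curve at x*: 126.72 − 3.38×16.1646 = 72.0837.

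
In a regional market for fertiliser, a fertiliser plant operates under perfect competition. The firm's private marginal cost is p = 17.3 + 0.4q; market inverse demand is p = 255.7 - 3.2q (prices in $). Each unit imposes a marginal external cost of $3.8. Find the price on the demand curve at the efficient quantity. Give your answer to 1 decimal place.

P = $47.2

Social marginal cost = private MC + MEC = 21.1 + 0.4q.
Set SMC = demand: 21.1 + 0.4q = 255.7 - 3.2q → q* = 65.1667.
Consumer price on the demand curve at q*: 255.7 − 3.2×65.1667 = 47.1666.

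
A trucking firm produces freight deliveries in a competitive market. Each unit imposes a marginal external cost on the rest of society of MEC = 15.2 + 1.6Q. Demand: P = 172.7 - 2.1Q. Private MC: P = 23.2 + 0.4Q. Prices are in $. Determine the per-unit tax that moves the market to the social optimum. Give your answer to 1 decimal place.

tax = $67.6 per unit

Social marginal cost = private MC + MEC = 38.4 + 2.0Q.
Set SMC = demand: 38.4 + 2.0Q = 172.7 - 2.1Q → Q* = 32.7561.
The Pigouvian tax equals MEC at Q*: 15.2 + 1.6×32.7561 = 67.6098.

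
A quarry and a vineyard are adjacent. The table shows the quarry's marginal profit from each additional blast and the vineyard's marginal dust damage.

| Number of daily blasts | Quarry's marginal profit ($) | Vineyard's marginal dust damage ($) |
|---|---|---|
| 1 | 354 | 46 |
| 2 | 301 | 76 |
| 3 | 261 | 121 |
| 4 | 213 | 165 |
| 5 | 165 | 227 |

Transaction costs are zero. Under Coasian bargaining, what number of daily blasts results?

4

Bargaining reaches the level where marginal profit last exceeds marginal dust damage.
That holds through level 4 (213 ≥ 165) but not at 5 (165 < 227).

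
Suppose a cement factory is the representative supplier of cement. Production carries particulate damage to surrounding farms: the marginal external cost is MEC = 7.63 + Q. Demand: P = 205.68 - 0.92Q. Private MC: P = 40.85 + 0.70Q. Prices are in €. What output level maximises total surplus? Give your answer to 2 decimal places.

Q* = 60.00

Social marginal cost = private MC + MEC = 48.48 + 1.70Q.
Set SMC = demand: 48.48 + 1.70Q = 205.68 - 0.92Q → Q* = 60.0000.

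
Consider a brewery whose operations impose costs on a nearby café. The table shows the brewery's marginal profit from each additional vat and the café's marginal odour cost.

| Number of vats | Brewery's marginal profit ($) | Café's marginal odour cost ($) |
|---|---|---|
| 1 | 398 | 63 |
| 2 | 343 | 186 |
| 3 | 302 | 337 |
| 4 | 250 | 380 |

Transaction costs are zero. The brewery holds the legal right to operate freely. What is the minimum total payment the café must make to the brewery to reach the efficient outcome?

$552

Left alone the brewery would choose level 4 (marginal profit stays positive).
Efficient level: k* = 2 (marginal profit ≥ marginal odour cost through 2).
The café must at least cover the brewery's forgone profit from cutting 4→2: 302 + 250 = 552.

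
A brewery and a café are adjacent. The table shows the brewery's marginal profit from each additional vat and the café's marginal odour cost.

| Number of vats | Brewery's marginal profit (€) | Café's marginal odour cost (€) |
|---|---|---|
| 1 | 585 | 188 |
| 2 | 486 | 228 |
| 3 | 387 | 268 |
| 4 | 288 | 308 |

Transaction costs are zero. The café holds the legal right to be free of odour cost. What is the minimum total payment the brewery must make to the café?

Efficient level: marginal profit ≥ marginal odour cost through level 3, so k* = 3.
With the café holding the right, the brewery must at least compensate total damage at k*: 188 + 228 + 268 = 684.

€684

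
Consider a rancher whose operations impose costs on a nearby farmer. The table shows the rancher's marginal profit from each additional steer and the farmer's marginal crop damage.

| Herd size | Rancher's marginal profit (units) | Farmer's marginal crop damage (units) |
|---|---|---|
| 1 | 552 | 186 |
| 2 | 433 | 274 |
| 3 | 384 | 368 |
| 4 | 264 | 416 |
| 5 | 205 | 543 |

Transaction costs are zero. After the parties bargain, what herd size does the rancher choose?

Bargaining reaches the level where marginal profit last exceeds marginal crop damage.
That holds through level 3 (384 ≥ 368) but not at 4 (264 < 416).

3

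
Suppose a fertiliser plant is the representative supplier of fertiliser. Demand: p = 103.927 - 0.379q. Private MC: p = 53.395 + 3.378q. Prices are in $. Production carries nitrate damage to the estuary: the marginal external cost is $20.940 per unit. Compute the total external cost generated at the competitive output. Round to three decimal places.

Market equilibrium (private): 53.395 + 3.378q = 103.927 - 0.379q → q_m = 13.4501.
Total external cost = MEC × q_m = 20.940 × 13.4501 = 281.6451.

$281.645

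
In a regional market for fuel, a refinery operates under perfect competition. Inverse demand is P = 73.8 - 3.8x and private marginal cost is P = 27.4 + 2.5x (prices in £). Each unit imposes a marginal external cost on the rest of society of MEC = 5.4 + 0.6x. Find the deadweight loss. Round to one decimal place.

Market equilibrium (private): 27.4 + 2.5x = 73.8 - 3.8x → x_m = 7.3651.
Social marginal cost = private MC + MEC = 32.8 + 3.1x.
Set SMC = demand: 32.8 + 3.1x = 73.8 - 3.8x → x* = 5.9420.
The loss is the area between SMC and demand from x* to x_m; with linear curves that's a triangle of height MEC(x_m).
DWL = ½ × 1.4231 × 9.8190 = 6.9867.

DWL = £7.0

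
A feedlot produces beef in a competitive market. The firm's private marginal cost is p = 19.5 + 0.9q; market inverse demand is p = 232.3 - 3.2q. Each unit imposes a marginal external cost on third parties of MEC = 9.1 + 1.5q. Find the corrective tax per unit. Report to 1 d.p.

tax = 63.7 per unit

Social marginal cost = private MC + MEC = 28.6 + 2.4q.
Set SMC = demand: 28.6 + 2.4q = 232.3 - 3.2q → q* = 36.3750.
The Pigouvian tax equals MEC at q*: 9.1 + 1.5×36.3750 = 63.6625.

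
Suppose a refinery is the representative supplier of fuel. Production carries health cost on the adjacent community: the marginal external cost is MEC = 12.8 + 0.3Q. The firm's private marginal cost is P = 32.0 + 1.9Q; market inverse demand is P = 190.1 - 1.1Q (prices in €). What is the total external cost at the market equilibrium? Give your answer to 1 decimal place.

Market equilibrium (private): 32.0 + 1.9Q = 190.1 - 1.1Q → Q_m = 52.7000.
Total external cost = ∫₀^{Q_m} (12.8 + 0.3Q) dQ = 12.8×52.7000 + ½×0.3×52.7000² = 1091.1535.

€1091.2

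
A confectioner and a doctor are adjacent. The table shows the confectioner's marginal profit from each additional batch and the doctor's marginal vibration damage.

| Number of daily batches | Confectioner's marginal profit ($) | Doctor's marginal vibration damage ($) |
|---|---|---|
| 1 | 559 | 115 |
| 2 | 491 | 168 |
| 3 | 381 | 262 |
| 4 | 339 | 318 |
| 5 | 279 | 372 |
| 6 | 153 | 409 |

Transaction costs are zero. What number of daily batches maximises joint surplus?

4

Bargaining reaches the level where marginal profit last exceeds marginal vibration damage.
That holds through level 4 (339 ≥ 318) but not at 5 (279 < 372).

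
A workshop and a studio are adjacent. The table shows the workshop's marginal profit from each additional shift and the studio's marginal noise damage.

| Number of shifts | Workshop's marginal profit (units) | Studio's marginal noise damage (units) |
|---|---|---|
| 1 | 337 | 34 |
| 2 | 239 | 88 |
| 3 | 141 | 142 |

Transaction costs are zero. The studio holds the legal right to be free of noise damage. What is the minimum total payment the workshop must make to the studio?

122

Efficient level: marginal profit ≥ marginal noise damage through level 2, so k* = 2.
With the studio holding the right, the workshop must at least compensate total damage at k*: 34 + 88 = 122.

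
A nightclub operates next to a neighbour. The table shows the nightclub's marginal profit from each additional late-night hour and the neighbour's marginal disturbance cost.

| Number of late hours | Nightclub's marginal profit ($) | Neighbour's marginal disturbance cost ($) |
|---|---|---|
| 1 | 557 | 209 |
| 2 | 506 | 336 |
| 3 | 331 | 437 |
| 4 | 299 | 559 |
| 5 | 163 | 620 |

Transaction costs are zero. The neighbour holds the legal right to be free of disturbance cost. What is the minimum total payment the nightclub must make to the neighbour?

Efficient level: marginal profit ≥ marginal disturbance cost through level 2, so k* = 2.
With the neighbour holding the right, the nightclub must at least compensate total damage at k*: 209 + 336 = 545.

$545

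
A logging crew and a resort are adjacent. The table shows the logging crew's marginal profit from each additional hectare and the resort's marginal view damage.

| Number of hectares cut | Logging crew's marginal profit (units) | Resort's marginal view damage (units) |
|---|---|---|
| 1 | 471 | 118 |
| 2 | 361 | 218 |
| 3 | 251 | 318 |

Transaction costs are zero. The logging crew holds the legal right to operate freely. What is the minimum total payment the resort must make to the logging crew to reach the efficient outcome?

Left alone the logging crew would choose level 3 (marginal profit stays positive).
Efficient level: k* = 2 (marginal profit ≥ marginal view damage through 2).
The resort must at least cover the logging crew's forgone profit from cutting 3→2: 251 = 251.

251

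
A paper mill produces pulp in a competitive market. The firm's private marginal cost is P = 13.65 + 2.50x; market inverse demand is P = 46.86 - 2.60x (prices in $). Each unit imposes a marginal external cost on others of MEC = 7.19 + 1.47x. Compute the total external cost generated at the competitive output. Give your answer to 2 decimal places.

$77.99

Market equilibrium (private): 13.65 + 2.50x = 46.86 - 2.60x → x_m = 6.5118.
Total external cost = ∫₀^{x_m} (7.19 + 1.47x) dx = 7.19×6.5118 + ½×1.47×6.5118² = 77.9864.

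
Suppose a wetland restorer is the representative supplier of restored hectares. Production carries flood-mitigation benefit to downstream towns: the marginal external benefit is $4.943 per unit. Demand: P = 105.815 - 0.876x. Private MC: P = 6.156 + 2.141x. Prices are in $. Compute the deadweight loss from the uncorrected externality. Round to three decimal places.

DWL = $4.049

Market equilibrium (private): 6.156 + 2.141x = 105.815 - 0.876x → x_m = 33.0325.
Social marginal cost = private MC − MEB = 1.213 + 2.141x.
Set SMC = demand: 1.213 + 2.141x = 105.815 - 0.876x → x* = 34.6709.
Between x* and x_m the wedge demand − SMC runs linearly from 0 to MEB(x_m), so the loss is a triangle.
DWL = ½ × 1.6384 × 4.9430 = 4.0493.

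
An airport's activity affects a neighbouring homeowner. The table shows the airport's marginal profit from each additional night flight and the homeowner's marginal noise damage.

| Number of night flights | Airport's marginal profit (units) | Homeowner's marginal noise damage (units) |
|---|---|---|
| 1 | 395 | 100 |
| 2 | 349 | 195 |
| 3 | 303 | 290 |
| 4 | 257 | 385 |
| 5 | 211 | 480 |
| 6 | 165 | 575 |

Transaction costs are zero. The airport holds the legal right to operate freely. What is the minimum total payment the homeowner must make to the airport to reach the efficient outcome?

Left alone the airport would choose level 6 (marginal profit stays positive).
Efficient level: k* = 3 (marginal profit ≥ marginal noise damage through 3).
The homeowner must at least cover the airport's forgone profit from cutting 6→3: 257 + 211 + 165 = 633.

633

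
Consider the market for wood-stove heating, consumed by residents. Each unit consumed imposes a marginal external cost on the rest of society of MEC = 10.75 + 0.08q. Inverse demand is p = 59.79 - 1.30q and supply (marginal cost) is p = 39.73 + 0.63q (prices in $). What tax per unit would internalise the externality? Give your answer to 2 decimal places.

Social marginal benefit = demand − MEC = 49.04 - 1.38q.
Set SMB = MC: 49.04 - 1.38q = 39.73 + 0.63q → q* = 4.6318.
The Pigouvian tax equals MEC at q*: 10.75 + 0.08×4.6318 = 11.1205.

tax = $11.12 per unit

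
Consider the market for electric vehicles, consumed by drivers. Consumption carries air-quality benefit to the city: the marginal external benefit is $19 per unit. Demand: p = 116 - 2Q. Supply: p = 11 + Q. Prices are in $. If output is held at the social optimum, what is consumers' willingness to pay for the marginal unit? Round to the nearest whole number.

Social marginal benefit = demand + MEB = 135 - 2Q.
Set SMB = MC: 135 - 2Q = 11 + Q → Q* = 41.3333.
Consumer price on the demand curve at Q*: 116 − 2×41.3333 = 33.3334.

P = $33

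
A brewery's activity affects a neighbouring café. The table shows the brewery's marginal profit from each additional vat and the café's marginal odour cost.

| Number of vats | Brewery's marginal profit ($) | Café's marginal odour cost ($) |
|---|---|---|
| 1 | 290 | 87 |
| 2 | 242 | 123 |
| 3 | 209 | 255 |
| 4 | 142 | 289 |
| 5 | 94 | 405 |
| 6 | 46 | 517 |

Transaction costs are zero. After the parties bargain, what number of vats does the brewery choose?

2

Bargaining reaches the level where marginal profit last exceeds marginal odour cost.
That holds through level 2 (242 ≥ 123) but not at 3 (209 < 255).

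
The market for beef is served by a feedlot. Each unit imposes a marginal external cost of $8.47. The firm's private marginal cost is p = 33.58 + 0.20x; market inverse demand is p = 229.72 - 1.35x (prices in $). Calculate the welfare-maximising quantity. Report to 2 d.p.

x* = 121.08

Social marginal cost = private MC + MEC = 42.05 + 0.20x.
Set SMC = demand: 42.05 + 0.20x = 229.72 - 1.35x → x* = 121.0774.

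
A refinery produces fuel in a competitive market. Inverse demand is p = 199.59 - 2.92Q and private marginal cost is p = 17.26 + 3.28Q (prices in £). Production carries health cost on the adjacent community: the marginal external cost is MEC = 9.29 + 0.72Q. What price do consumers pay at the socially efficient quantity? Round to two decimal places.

P = £126.57

Social marginal cost = private MC + MEC = 26.55 + 4.00Q.
Set SMC = demand: 26.55 + 4.00Q = 199.59 - 2.92Q → Q* = 25.0058.
Consumer price on the demand curve at Q*: 199.59 − 2.92×25.0058 = 126.5731.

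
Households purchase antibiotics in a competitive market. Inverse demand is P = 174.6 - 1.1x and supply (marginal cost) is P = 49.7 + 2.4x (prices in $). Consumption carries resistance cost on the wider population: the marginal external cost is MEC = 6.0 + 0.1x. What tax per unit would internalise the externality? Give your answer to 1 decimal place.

tax = $9.3 per unit

Social marginal benefit = demand − MEC = 168.6 - 1.2x.
Set SMB = MC: 168.6 - 1.2x = 49.7 + 2.4x → x* = 33.0278.
The Pigouvian tax equals MEC at x*: 6.0 + 0.1×33.0278 = 9.3028.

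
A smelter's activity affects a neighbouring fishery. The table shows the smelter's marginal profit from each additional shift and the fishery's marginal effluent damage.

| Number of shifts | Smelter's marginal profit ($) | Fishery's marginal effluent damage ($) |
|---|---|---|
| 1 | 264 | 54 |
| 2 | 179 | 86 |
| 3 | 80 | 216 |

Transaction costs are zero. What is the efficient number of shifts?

2

Bargaining reaches the level where marginal profit last exceeds marginal effluent damage.
That holds through level 2 (179 ≥ 86) but not at 3 (80 < 216).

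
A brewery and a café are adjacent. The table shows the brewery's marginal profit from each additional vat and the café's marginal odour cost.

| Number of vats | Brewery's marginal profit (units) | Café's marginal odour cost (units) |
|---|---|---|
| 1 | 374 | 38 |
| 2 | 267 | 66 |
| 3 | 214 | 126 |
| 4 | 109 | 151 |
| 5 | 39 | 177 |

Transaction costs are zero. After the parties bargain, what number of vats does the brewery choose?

Bargaining reaches the level where marginal profit last exceeds marginal odour cost.
That holds through level 3 (214 ≥ 126) but not at 4 (109 < 151).

3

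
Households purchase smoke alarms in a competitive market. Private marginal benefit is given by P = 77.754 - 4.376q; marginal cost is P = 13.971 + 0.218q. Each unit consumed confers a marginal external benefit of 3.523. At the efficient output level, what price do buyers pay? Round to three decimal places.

P = 13.642

Social marginal benefit = demand + MEB = 81.277 - 4.376q.
Set SMB = MC: 81.277 - 4.376q = 13.971 + 0.218q → q* = 14.6508.
Consumer price on the demand curve at q*: 77.754 − 4.376×14.6508 = 13.6421.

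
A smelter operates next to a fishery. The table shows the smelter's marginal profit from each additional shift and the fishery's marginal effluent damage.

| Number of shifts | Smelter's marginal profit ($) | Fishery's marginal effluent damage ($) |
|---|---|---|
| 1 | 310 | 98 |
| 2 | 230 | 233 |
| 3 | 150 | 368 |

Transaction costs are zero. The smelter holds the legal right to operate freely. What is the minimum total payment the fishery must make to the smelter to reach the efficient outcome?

Left alone the smelter would choose level 3 (marginal profit stays positive).
Efficient level: k* = 1 (marginal profit ≥ marginal effluent damage through 1).
The fishery must at least cover the smelter's forgone profit from cutting 3→1: 230 + 150 = 380.

$380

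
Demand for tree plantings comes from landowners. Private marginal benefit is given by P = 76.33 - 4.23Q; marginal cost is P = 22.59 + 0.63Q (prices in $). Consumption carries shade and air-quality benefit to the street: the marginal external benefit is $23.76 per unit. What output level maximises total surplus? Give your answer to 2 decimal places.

Social marginal benefit = demand + MEB = 100.09 - 4.23Q.
Set SMB = MC: 100.09 - 4.23Q = 22.59 + 0.63Q → Q* = 15.9465.

Q* = 15.95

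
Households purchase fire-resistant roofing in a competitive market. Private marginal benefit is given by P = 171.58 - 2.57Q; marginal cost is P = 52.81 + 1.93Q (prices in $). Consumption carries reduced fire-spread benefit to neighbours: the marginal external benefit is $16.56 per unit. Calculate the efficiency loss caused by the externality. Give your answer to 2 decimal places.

DWL = $30.47

Market equilibrium (private): 52.81 + 1.93Q = 171.58 - 2.57Q → Q_m = 26.3933.
Social marginal benefit = demand + MEB = 188.14 - 2.57Q.
Set SMB = MC: 188.14 - 2.57Q = 52.81 + 1.93Q → Q* = 30.0733.
Height of the DWL triangle at Q_m is SMB(Q_m) − MC(Q_m) = MEB(Q_m) = 16.5600.
DWL = ½ × 3.6800 × 16.5600 = 30.4704.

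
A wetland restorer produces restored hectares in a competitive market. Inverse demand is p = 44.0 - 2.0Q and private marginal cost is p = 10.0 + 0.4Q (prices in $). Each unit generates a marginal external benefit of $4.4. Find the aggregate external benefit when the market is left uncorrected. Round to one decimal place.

Market equilibrium (private): 10.0 + 0.4Q = 44.0 - 2.0Q → Q_m = 14.1667.
Total external benefit = MEB × Q_m = 4.4 × 14.1667 = 62.3335.

$62.3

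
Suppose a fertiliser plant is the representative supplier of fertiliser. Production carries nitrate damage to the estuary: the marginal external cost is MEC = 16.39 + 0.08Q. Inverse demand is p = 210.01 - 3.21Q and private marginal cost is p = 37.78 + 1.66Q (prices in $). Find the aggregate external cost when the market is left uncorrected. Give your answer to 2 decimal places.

Market equilibrium (private): 37.78 + 1.66Q = 210.01 - 3.21Q → Q_m = 35.3655.
Total external cost = ∫₀^{Q_m} (16.39 + 0.08Q) dQ = 16.39×35.3655 + ½×0.08×35.3655² = 629.6693.

$629.67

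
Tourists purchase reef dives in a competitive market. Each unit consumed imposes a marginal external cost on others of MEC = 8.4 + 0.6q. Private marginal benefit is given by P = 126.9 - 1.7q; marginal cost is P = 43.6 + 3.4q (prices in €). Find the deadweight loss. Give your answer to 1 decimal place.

DWL = €29.1

Market equilibrium (private): 43.6 + 3.4q = 126.9 - 1.7q → q_m = 16.3333.
Social marginal benefit = demand − MEC = 118.5 - 2.3q.
Set SMB = MC: 118.5 - 2.3q = 43.6 + 3.4q → q* = 13.1404.
The loss is the area between SMB and MC from q* to q_m; with linear curves that's a triangle of height MEC(q_m).
DWL = ½ × 3.1929 × 18.2000 = 29.0554.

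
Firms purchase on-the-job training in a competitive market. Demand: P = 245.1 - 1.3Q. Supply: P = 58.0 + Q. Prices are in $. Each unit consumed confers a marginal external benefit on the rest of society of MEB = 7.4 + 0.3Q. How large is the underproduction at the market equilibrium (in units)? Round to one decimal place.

Market equilibrium (private): 58.0 + Q = 245.1 - 1.3Q → Q_m = 81.3478.
Social marginal benefit = demand + MEB = 252.5 - Q.
Set SMB = MC: 252.5 - Q = 58.0 + Q → Q* = 97.2500.
Gap = |81.3478 − 97.2500| = 15.9022.

15.9 units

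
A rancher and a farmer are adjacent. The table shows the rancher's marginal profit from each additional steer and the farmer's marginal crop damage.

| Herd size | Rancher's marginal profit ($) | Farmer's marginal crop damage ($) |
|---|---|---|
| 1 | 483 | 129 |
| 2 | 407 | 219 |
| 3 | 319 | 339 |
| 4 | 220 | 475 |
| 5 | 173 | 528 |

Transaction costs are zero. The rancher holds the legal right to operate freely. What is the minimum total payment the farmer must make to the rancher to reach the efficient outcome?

$712

Left alone the rancher would choose level 5 (marginal profit stays positive).
Efficient level: k* = 2 (marginal profit ≥ marginal crop damage through 2).
The farmer must at least cover the rancher's forgone profit from cutting 5→2: 319 + 220 + 173 = 712.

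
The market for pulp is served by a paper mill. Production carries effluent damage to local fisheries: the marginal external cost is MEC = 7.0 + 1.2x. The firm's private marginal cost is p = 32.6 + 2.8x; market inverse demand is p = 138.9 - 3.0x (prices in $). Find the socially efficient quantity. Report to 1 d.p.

Social marginal cost = private MC + MEC = 39.6 + 4.0x.
Set SMC = demand: 39.6 + 4.0x = 138.9 - 3.0x → x* = 14.1857.

x* = 14.2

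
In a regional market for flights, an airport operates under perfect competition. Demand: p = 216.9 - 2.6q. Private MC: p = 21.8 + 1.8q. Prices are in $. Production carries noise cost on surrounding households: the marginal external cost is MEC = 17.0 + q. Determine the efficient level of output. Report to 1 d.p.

Social marginal cost = private MC + MEC = 38.8 + 2.8q.
Set SMC = demand: 38.8 + 2.8q = 216.9 - 2.6q → q* = 32.9815.

q* = 33.0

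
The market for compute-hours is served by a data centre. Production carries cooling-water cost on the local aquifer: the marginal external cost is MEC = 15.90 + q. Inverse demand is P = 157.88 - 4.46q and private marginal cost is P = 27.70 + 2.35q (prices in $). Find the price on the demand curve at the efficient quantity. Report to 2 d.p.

P = $92.62

Social marginal cost = private MC + MEC = 43.60 + 3.35q.
Set SMC = demand: 43.60 + 3.35q = 157.88 - 4.46q → q* = 14.6325.
Consumer price on the demand curve at q*: 157.88 − 4.46×14.6325 = 92.6191.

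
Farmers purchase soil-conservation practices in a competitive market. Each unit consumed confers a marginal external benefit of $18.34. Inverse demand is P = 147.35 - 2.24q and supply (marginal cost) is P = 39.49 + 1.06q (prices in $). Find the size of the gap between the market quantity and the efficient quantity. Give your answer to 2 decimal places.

Market equilibrium (private): 39.49 + 1.06q = 147.35 - 2.24q → q_m = 32.6848.
Social marginal benefit = demand + MEB = 165.69 - 2.24q.
Set SMB = MC: 165.69 - 2.24q = 39.49 + 1.06q → q* = 38.2424.
Gap = |32.6848 − 38.2424| = 5.5576.

5.56 units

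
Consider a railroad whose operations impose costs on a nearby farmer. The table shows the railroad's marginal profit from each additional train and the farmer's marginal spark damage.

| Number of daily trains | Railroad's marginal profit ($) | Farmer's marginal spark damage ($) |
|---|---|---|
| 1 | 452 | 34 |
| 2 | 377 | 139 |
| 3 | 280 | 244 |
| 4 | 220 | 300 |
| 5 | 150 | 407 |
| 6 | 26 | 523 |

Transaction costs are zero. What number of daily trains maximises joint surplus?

Bargaining reaches the level where marginal profit last exceeds marginal spark damage.
That holds through level 3 (280 ≥ 244) but not at 4 (220 < 300).

3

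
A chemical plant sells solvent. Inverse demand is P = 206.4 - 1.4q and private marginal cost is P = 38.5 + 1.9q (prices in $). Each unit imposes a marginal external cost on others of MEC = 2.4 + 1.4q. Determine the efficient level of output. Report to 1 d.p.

q* = 35.2

Social marginal cost = private MC + MEC = 40.9 + 3.3q.
Set SMC = demand: 40.9 + 3.3q = 206.4 - 1.4q → q* = 35.2128.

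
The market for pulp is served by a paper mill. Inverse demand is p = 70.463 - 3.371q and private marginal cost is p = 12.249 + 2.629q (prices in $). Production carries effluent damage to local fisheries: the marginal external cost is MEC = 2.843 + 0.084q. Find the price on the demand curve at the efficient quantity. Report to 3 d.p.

Social marginal cost = private MC + MEC = 15.092 + 2.713q.
Set SMC = demand: 15.092 + 2.713q = 70.463 - 3.371q → q* = 9.1011.
Consumer price on the demand curve at q*: 70.463 − 3.371×9.1011 = 39.7832.

P = $39.783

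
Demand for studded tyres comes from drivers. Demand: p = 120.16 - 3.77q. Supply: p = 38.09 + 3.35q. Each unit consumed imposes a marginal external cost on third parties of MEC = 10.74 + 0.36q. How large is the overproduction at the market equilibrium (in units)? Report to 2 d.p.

Market equilibrium (private): 38.09 + 3.35q = 120.16 - 3.77q → q_m = 11.5267.
Social marginal benefit = demand − MEC = 109.42 - 4.13q.
Set SMB = MC: 109.42 - 4.13q = 38.09 + 3.35q → q* = 9.5361.
Gap = |11.5267 − 9.5361| = 1.9906.

1.99 units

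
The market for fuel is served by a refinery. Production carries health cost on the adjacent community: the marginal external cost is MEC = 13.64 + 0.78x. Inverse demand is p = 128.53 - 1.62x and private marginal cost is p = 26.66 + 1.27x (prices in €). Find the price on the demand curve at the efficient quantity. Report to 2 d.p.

P = €89.58

Social marginal cost = private MC + MEC = 40.30 + 2.05x.
Set SMC = demand: 40.30 + 2.05x = 128.53 - 1.62x → x* = 24.0409.
Consumer price on the demand curve at x*: 128.53 − 1.62×24.0409 = 89.5837.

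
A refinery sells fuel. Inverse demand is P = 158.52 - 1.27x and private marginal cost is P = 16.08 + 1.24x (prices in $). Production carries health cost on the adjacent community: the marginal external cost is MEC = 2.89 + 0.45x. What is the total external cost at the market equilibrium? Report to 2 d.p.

Market equilibrium (private): 16.08 + 1.24x = 158.52 - 1.27x → x_m = 56.7490.
Total external cost = ∫₀^{x_m} (2.89 + 0.45x) dx = 2.89×56.7490 + ½×0.45×56.7490² = 888.6056.

$888.61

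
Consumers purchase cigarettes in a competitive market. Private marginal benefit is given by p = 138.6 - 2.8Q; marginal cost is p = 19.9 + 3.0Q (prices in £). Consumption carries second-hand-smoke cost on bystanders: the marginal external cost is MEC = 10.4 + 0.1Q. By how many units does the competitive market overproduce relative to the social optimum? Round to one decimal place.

Market equilibrium (private): 19.9 + 3.0Q = 138.6 - 2.8Q → Q_m = 20.4655.
Social marginal benefit = demand − MEC = 128.2 - 2.9Q.
Set SMB = MC: 128.2 - 2.9Q = 19.9 + 3.0Q → Q* = 18.3559.
Gap = |20.4655 − 18.3559| = 2.1096.

2.1 units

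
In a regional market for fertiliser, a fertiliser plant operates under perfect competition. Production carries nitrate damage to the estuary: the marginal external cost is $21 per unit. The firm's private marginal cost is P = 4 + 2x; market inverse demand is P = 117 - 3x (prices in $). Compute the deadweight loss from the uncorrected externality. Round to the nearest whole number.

Market equilibrium (private): 4 + 2x = 117 - 3x → x_m = 22.6000.
Social marginal cost = private MC + MEC = 25 + 2x.
Set SMC = demand: 25 + 2x = 117 - 3x → x* = 18.4000.
Between x* and x_m the wedge SMC − demand runs linearly from 0 to MEC(x_m), so the loss is a triangle.
DWL = ½ × 4.2000 × 21.0000 = 44.1000.

DWL = $44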